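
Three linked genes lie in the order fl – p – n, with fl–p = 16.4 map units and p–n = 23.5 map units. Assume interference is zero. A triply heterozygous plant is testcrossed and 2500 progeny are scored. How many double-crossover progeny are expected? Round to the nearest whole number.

96

Map distances give recombination frequencies of 0.164 and 0.235 for the two intervals.
With no interference, expected double-crossover frequency = 0.164 × 0.235 = 0.03854.
Expected number = 0.03854 × 2500 = 96.35 ≈ 96.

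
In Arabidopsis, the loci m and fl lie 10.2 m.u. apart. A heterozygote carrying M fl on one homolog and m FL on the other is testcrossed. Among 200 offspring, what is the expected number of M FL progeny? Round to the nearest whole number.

A map distance of 10.2 m.u. corresponds to a recombination frequency of 0.102.
The F1 is M fl / m FL, so M FL is a recombinant gamete class with expected frequency r/2 = 0.102/2 = 0.0510.
Expected number = 0.0510 × 200 = 10.20 ≈ 10.

10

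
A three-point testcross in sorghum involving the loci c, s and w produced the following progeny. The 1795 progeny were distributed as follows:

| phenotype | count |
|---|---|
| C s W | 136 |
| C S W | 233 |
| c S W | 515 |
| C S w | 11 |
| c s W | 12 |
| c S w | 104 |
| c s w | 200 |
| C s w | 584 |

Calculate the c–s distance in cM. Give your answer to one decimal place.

25.4 cM

The two most frequent reciprocal classes, C s w and c S W, are the parental types, so the F1 was C s w / c S W.
The two rarest classes, C S w and c s W, are the double crossovers. Comparing them with the parentals, only the s allele has switched, so s is the middle locus and the order is c – s – w.
Crossovers in the c–s interval produce the single-crossover classes c s w and C S W (200 + 233 = 433) plus the double crossovers (23).
RF(c–s) = (433 + 23) / 1795 = 456/1795 = 0.2540 → 25.4 cM.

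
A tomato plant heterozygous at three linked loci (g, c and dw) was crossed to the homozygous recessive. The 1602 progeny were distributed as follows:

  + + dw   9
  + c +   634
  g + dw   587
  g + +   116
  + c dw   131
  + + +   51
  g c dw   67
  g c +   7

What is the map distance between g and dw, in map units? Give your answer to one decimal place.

16.4 map units

The two most frequent reciprocal classes, g + dw and + c +, are the parental types, so the F1 was g + dw / + c +.
The two rarest classes, + + dw and g c +, are the double crossovers. Comparing them with the parentals, only the g allele has switched, so g is the middle locus and the order is dw – g – c.
Crossovers in the dw–g interval produce the single-crossover classes g + + and + c dw (116 + 131 = 247) plus the double crossovers (16).
RF(dw–g) = (247 + 16) / 1602 = 263/1602 = 0.1642 → 16.4 map units.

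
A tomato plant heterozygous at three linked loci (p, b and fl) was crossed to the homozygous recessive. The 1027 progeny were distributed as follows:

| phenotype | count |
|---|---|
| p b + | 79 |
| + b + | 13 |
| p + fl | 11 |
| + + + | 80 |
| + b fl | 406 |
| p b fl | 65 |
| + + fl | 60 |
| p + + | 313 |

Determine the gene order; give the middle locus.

The two most frequent reciprocal classes, + b fl and p + +, are the parental types, so the F1 was + b fl / p + +.
The two rarest classes, + b + and p + fl, are the double crossovers. Comparing them with the parentals, only the fl allele has switched, so fl is the middle locus and the order is p – fl – b.

fl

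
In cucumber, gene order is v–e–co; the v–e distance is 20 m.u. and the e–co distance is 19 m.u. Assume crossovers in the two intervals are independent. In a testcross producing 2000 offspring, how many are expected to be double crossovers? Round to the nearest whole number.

Map distances give recombination frequencies of 0.200 and 0.190 for the two intervals.
With no interference, expected double-crossover frequency = 0.200 × 0.190 = 0.03800.
Expected number = 0.03800 × 2000 = 76.00 ≈ 76.

76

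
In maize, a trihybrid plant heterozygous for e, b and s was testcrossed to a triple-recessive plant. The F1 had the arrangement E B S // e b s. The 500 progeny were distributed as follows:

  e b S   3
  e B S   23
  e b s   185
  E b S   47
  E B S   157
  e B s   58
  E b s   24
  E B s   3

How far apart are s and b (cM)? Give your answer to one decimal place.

22.2 cM

The two rarest classes, E B s and e b S, are the double crossovers. Comparing them with the parentals, only the s allele has switched, so s is the middle locus and the order is b – s – e.
Crossovers in the b–s interval produce the single-crossover classes E b S and e B s (47 + 58 = 105) plus the double crossovers (6).
RF(b–s) = (105 + 6) / 500 = 111/500 = 0.2220 → 22.2 cM.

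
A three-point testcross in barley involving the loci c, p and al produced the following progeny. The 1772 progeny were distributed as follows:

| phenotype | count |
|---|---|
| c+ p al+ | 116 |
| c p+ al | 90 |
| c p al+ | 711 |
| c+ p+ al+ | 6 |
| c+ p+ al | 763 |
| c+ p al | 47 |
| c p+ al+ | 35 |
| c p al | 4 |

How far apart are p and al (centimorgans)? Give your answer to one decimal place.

5.2 centimorgans

The two most frequent reciprocal classes, c+ p+ al and c p al+, are the parental types, so the F1 was c+ p+ al / c p al+.
The two rarest classes, c+ p+ al+ and c p al, are the double crossovers. Comparing them with the parentals, only the al allele has switched, so al is the middle locus and the order is c – al – p.
Crossovers in the al–p interval produce the single-crossover classes c+ p al and c p+ al+ (47 + 35 = 82) plus the double crossovers (10).
RF(al–p) = (82 + 10) / 1772 = 92/1772 = 0.0519 → 5.2 centimorgans.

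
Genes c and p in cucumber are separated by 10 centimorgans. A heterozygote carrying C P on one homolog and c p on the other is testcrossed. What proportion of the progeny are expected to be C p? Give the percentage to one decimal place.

A map distance of 10 centimorgans corresponds to a recombination frequency of 0.100.
The F1 is C P / c p, so C p is a recombinant gamete class with expected frequency r/2 = 0.100/2 = 0.0500.
That is 0.0500 = 5.0% of the progeny.

5.0%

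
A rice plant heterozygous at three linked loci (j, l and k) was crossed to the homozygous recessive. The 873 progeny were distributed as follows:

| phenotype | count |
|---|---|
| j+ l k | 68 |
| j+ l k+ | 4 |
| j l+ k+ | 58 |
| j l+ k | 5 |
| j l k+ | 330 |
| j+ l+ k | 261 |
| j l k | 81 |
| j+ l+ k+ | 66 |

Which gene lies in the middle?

j

The two most frequent reciprocal classes, j+ l+ k and j l k+, are the parental types, so the F1 was j+ l+ k / j l k+.
The two rarest classes, j l+ k and j+ l k+, are the double crossovers. Comparing them with the parentals, only the j allele has switched, so j is the middle locus and the order is k – j – l.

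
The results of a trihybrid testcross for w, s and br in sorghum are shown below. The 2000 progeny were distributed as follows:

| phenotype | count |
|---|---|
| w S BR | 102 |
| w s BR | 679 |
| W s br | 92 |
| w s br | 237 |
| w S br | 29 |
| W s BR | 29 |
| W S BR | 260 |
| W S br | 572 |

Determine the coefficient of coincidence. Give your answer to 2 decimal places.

The two most frequent reciprocal classes, W S br and w s BR, are the parental types, so the F1 was W S br / w s BR.
The two rarest classes, w S br and W s BR, are the double crossovers. Comparing them with the parentals, only the w allele has switched, so w is the middle locus and the order is s – w – br.
s–w: (194 + 58)/2000 = 0.1260; w–br: (497 + 58)/2000 = 0.2775.
Expected DCO frequency = 0.1260 × 0.2775 ≈ 0.03497; observed = 58/2000 ≈ 0.02900.
Coefficient of coincidence = 0.02900/0.03497 ≈ 0.83.

0.83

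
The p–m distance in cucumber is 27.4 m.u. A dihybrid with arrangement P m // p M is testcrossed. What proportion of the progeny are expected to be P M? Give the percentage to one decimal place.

13.7%

A map distance of 27.4 m.u. corresponds to a recombination frequency of 0.274.
The F1 is P m / p M, so P M is a recombinant gamete class with expected frequency r/2 = 0.274/2 = 0.1370.
That is 0.1370 = 13.7% of the progeny.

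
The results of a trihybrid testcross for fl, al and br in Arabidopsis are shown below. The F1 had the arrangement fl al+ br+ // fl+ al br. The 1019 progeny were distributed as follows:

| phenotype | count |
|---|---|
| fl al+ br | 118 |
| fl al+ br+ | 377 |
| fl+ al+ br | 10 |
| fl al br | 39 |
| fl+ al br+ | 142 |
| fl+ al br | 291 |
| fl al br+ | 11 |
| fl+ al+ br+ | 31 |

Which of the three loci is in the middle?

The two rarest classes, fl al br+ and fl+ al+ br, are the double crossovers. Comparing them with the parentals, only the al allele has switched, so al is the middle locus and the order is fl – al – br.

al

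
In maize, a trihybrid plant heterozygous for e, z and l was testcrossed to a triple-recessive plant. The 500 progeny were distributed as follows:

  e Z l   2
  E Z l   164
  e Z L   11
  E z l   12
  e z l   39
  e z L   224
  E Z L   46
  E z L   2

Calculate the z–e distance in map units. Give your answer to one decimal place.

5.4 map units

The two most frequent reciprocal classes, e z L and E Z l, are the parental types, so the F1 was e z L / E Z l.
The two rarest classes, E z L and e Z l, are the double crossovers. Comparing them with the parentals, only the e allele has switched, so e is the middle locus and the order is z – e – l.
Crossovers in the z–e interval produce the single-crossover classes e Z L and E z l (11 + 12 = 23) plus the double crossovers (4).
RF(z–e) = (23 + 4) / 500 = 27/500 = 0.0540 → 5.4 map units.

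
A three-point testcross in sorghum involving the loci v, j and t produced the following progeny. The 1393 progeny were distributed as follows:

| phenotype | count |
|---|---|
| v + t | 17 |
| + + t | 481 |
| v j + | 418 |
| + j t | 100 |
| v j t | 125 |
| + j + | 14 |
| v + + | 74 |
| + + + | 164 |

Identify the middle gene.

The two most frequent reciprocal classes, + + t and v j +, are the parental types, so the F1 was + + t / v j +.
The two rarest classes, v + t and + j +, are the double crossovers. Comparing them with the parentals, only the v allele has switched, so v is the middle locus and the order is j – v – t.

v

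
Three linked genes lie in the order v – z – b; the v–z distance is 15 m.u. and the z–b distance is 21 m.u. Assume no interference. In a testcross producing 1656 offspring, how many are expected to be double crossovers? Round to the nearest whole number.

52

Map distances give recombination frequencies of 0.150 and 0.210 for the two intervals.
With no interference, expected double-crossover frequency = 0.150 × 0.210 = 0.03150.
Expected number = 0.03150 × 1656 = 52.16 ≈ 52.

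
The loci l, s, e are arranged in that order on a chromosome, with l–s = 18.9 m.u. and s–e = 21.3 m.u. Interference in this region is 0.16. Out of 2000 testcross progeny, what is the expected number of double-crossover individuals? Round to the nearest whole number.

68

Map distances give recombination frequencies of 0.189 and 0.213 for the two intervals.
With interference 0.16 (so coincidence = 0.84), expected double-crossover frequency = 0.189 × 0.213 × 0.84 = 0.03382.
Expected number = 0.03382 × 2000 = 67.63 ≈ 68.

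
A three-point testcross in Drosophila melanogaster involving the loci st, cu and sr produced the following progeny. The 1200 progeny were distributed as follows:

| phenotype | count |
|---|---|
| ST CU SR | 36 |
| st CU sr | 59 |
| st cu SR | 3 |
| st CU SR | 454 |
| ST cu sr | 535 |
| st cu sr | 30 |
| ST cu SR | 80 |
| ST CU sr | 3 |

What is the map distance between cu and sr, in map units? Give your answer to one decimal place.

The two most frequent reciprocal classes, ST cu sr and st CU SR, are the parental types, so the F1 was ST cu sr / st CU SR.
The two rarest classes, ST CU sr and st cu SR, are the double crossovers. Comparing them with the parentals, only the cu allele has switched, so cu is the middle locus and the order is sr – cu – st.
Crossovers in the sr–cu interval produce the single-crossover classes ST cu SR and st CU sr (80 + 59 = 139) plus the double crossovers (6).
RF(sr–cu) = (139 + 6) / 1200 = 145/1200 = 0.1208 → 12.1 map units.

12.1 map units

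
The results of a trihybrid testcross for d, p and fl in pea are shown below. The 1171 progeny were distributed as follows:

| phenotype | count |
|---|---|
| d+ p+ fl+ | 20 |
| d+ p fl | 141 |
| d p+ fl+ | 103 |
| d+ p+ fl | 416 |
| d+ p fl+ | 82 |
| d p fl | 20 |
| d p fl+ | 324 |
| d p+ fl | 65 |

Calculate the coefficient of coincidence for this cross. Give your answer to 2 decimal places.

0.88

The two most frequent reciprocal classes, d p fl+ and d+ p+ fl, are the parental types, so the F1 was d p fl+ / d+ p+ fl.
The two rarest classes, d p fl and d+ p+ fl+, are the double crossovers. Comparing them with the parentals, only the fl allele has switched, so fl is the middle locus and the order is d – fl – p.
d–fl: (147 + 40)/1171 = 0.1597; fl–p: (244 + 40)/1171 = 0.2425.
Expected DCO frequency = 0.1597 × 0.2425 ≈ 0.03873; observed = 40/1171 ≈ 0.03416.
Coefficient of coincidence = 0.03416/0.03873 ≈ 0.88.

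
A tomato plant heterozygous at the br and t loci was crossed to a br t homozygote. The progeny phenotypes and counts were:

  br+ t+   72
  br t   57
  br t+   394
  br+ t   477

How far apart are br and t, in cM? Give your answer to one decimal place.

12.9 cM

The two most frequent classes, br+ t (477) and br t+ (394), are the parental types, so the F1 was br+ t / br t+.
The recombinant classes are br+ t+ and br t: 72 + 57 = 129.
Recombination frequency = 129/1000 = 0.1290 ≈ 12.9%, i.e. 12.9 cM.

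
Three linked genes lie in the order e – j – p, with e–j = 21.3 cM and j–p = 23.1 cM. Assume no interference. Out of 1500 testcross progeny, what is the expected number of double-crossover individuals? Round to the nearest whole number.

Map distances give recombination frequencies of 0.213 and 0.231 for the two intervals.
With no interference, expected double-crossover frequency = 0.213 × 0.231 = 0.04920.
Expected number = 0.04920 × 1500 = 73.80 ≈ 74.

74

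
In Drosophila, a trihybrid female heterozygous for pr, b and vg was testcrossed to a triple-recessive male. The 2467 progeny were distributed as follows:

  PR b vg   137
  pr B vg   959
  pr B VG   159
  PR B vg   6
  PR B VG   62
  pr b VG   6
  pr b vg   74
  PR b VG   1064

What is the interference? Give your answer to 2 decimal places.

The two most frequent reciprocal classes, PR b VG and pr B vg, are the parental types, so the F1 was PR b VG / pr B vg.
The two rarest classes, pr b VG and PR B vg, are the double crossovers. Comparing them with the parentals, only the pr allele has switched, so pr is the middle locus and the order is b – pr – vg.
b–pr: (136 + 12)/2467 = 0.0600; pr–vg: (296 + 12)/2467 = 0.1248.
Expected DCO frequency = 0.0600 × 0.1248 ≈ 0.00749; observed = 12/2467 ≈ 0.00486.
Coefficient of coincidence = 0.00486/0.00749 ≈ 0.65; interference = 1 − 0.65 = 0.35.

0.35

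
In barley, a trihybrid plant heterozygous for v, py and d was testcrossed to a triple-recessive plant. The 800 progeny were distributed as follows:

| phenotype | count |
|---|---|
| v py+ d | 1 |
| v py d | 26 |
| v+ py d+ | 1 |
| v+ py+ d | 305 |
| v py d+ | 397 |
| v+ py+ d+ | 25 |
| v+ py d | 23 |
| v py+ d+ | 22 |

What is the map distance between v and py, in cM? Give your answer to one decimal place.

5.9 cM

The two most frequent reciprocal classes, v py d+ and v+ py+ d, are the parental types, so the F1 was v py d+ / v+ py+ d.
The two rarest classes, v+ py d+ and v py+ d, are the double crossovers. Comparing them with the parentals, only the v allele has switched, so v is the middle locus and the order is py – v – d.
Crossovers in the py–v interval produce the single-crossover classes v py+ d+ and v+ py d (22 + 23 = 45) plus the double crossovers (2).
RF(py–v) = (45 + 2) / 800 = 47/800 = 0.0587 → 5.9 cM.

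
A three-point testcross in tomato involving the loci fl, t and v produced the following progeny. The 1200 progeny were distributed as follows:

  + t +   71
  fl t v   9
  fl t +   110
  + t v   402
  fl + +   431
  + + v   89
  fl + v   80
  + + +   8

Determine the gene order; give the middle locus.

The two most frequent reciprocal classes, + t v and fl + +, are the parental types, so the F1 was + t v / fl + +.
The two rarest classes, fl t v and + + +, are the double crossovers. Comparing them with the parentals, only the fl allele has switched, so fl is the middle locus and the order is v – fl – t.

fl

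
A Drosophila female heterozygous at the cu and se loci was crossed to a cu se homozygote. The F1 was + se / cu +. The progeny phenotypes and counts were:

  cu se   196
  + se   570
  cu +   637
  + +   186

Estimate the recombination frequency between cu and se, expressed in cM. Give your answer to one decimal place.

The recombinant classes are + + and cu se: 186 + 196 = 382.
Recombination frequency = 382/1589 = 0.2404 ≈ 24.0%, i.e. 24.0 cM.

24.0 cM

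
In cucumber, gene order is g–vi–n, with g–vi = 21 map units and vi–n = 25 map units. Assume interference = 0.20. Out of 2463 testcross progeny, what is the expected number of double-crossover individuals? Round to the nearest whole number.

103

Map distances give recombination frequencies of 0.210 and 0.250 for the two intervals.
With interference 0.20 (so coincidence = 0.80), expected double-crossover frequency = 0.210 × 0.250 × 0.80 = 0.04200.
Expected number = 0.04200 × 2463 = 103.45 ≈ 103.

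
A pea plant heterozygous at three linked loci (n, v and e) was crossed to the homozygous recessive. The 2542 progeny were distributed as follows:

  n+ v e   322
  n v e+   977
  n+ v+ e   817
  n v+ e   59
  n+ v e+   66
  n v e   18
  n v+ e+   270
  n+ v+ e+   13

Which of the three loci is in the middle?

The two most frequent reciprocal classes, n v e+ and n+ v+ e, are the parental types, so the F1 was n v e+ / n+ v+ e.
The two rarest classes, n v e and n+ v+ e+, are the double crossovers. Comparing them with the parentals, only the e allele has switched, so e is the middle locus and the order is n – e – v.

e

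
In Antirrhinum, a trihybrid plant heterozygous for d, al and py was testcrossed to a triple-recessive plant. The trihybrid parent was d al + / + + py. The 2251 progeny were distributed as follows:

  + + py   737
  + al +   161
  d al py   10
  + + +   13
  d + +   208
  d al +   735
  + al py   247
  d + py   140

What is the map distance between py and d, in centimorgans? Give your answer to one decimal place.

14.4 centimorgans

The two rarest classes, d al py and + + +, are the double crossovers. Comparing them with the parentals, only the py allele has switched, so py is the middle locus and the order is al – py – d.
Crossovers in the py–d interval produce the single-crossover classes + al + and d + py (161 + 140 = 301) plus the double crossovers (23).
RF(py–d) = (301 + 23) / 2251 = 324/2251 = 0.1439 → 14.4 centimorgans.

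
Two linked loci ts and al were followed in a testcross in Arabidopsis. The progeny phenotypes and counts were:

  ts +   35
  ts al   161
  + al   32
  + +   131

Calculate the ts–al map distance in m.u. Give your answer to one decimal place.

The two most frequent classes, + + (131) and ts al (161), are the parental types, so the F1 was + + / ts al.
The recombinant classes are + al and ts +: 32 + 35 = 67.
Recombination frequency = 67/359 = 0.1866 ≈ 18.7%, i.e. 18.7 m.u.

18.7 m.u.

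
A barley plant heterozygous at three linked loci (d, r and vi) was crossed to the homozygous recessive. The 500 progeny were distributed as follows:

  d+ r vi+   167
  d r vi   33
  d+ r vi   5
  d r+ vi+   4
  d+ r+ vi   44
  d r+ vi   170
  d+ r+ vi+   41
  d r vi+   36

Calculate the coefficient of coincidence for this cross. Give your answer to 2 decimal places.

0.61

The two most frequent reciprocal classes, d+ r vi+ and d r+ vi, are the parental types, so the F1 was d+ r vi+ / d r+ vi.
The two rarest classes, d+ r vi and d r+ vi+, are the double crossovers. Comparing them with the parentals, only the vi allele has switched, so vi is the middle locus and the order is r – vi – d.
r–vi: (74 + 9)/500 = 0.1660; vi–d: (80 + 9)/500 = 0.1780.
Expected DCO frequency = 0.1660 × 0.1780 ≈ 0.02955; observed = 9/500 ≈ 0.01800.
Coefficient of coincidence = 0.01800/0.02955 ≈ 0.61.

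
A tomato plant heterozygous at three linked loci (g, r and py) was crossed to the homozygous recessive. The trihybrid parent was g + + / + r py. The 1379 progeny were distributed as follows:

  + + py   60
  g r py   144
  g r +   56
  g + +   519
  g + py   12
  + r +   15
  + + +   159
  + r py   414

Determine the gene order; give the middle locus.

py

The two rarest classes, g + py and + r +, are the double crossovers. Comparing them with the parentals, only the py allele has switched, so py is the middle locus and the order is g – py – r.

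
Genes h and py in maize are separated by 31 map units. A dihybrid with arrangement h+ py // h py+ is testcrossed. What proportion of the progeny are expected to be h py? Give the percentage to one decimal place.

15.5%

A map distance of 31 map units corresponds to a recombination frequency of 0.310.
The F1 is h+ py / h py+, so h py is a recombinant gamete class with expected frequency r/2 = 0.310/2 = 0.1550.
That is 0.1550 = 15.5% of the progeny.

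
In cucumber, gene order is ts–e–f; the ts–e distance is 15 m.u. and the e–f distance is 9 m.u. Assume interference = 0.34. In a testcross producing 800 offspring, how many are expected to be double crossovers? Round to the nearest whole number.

Map distances give recombination frequencies of 0.150 and 0.090 for the two intervals.
With interference 0.34 (so coincidence = 0.66), expected double-crossover frequency = 0.150 × 0.090 × 0.66 = 0.00891.
Expected number = 0.00891 × 800 = 7.13 ≈ 7.

7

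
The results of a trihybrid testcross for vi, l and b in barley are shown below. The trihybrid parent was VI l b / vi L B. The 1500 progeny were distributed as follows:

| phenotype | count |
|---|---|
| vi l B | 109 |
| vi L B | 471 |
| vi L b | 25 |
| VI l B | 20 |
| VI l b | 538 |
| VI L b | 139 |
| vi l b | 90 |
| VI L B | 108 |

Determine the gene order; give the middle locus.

The two rarest classes, VI l B and vi L b, are the double crossovers. Comparing them with the parentals, only the b allele has switched, so b is the middle locus and the order is vi – b – l.

b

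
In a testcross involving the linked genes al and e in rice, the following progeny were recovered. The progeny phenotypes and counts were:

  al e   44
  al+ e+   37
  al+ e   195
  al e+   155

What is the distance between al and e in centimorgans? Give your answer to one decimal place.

18.8 centimorgans

The two most frequent classes, al+ e (195) and al e+ (155), are the parental types, so the F1 was al+ e / al e+.
The recombinant classes are al+ e+ and al e: 37 + 44 = 81.
Recombination frequency = 81/431 = 0.1879 ≈ 18.8%, i.e. 18.8 centimorgans.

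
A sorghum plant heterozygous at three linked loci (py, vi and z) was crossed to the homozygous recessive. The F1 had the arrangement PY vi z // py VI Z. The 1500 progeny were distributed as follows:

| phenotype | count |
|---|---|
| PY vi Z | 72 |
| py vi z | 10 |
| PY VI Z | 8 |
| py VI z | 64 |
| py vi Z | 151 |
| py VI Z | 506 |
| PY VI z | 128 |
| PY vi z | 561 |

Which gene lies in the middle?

The two rarest classes, py vi z and PY VI Z, are the double crossovers. Comparing them with the parentals, only the py allele has switched, so py is the middle locus and the order is vi – py – z.

py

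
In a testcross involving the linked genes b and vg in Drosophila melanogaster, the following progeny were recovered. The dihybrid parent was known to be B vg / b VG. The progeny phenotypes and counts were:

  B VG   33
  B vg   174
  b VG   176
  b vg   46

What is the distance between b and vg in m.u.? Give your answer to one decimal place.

The recombinant classes are B VG and b vg: 33 + 46 = 79.
Recombination frequency = 79/429 = 0.1841 ≈ 18.4%, i.e. 18.4 m.u.

18.4 m.u.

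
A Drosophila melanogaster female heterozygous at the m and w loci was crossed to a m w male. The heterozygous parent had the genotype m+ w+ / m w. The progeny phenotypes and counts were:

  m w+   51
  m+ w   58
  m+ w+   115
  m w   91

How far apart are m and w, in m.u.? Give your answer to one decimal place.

The recombinant classes are m+ w and m w+: 58 + 51 = 109.
Recombination frequency = 109/315 = 0.3460 ≈ 34.6%, i.e. 34.6 m.u.

34.6 m.u.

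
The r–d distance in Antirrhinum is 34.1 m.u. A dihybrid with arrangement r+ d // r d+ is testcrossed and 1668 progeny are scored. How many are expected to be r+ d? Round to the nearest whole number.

550

A map distance of 34.1 m.u. corresponds to a recombination frequency of 0.341.
The F1 is r+ d / r d+, so r+ d is a parental gamete class with expected frequency (1 − r)/2 = 0.659/2 = 0.3295.
Expected number = 0.3295 × 1668 = 549.61 ≈ 550.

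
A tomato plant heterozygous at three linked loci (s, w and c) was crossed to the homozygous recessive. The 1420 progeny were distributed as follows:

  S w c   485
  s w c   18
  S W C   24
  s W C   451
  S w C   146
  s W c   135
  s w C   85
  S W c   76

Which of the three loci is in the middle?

The two most frequent reciprocal classes, S w c and s W C, are the parental types, so the F1 was S w c / s W C.
The two rarest classes, s w c and S W C, are the double crossovers. Comparing them with the parentals, only the s allele has switched, so s is the middle locus and the order is w – s – c.

s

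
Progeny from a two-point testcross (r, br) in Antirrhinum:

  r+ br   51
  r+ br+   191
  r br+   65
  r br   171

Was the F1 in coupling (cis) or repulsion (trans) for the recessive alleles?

The two most frequent classes are r+ br+ (191) and r br (171); these are the parental (non-recombinant) types.
So the F1 carried r+ br+ on one chromosome and r br on the other — the recessive alleles are on the same chromosome (cis / coupling).

cis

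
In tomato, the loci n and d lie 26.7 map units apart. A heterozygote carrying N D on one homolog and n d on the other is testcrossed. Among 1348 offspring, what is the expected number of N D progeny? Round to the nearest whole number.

494

A map distance of 26.7 map units corresponds to a recombination frequency of 0.267.
The F1 is N D / n d, so N D is a parental gamete class with expected frequency (1 − r)/2 = 0.733/2 = 0.3665.
Expected number = 0.3665 × 1348 = 494.04 ≈ 494.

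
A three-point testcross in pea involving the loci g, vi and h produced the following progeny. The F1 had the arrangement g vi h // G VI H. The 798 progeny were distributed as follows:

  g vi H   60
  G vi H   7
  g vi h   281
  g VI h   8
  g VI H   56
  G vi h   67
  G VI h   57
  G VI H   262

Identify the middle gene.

The two rarest classes, g VI h and G vi H, are the double crossovers. Comparing them with the parentals, only the vi allele has switched, so vi is the middle locus and the order is g – vi – h.

vi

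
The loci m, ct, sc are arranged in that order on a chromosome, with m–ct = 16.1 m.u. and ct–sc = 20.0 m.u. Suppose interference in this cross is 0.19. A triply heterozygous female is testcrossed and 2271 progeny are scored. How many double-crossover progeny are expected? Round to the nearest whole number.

Map distances give recombination frequencies of 0.161 and 0.200 for the two intervals.
With interference 0.19 (so coincidence = 0.81), expected double-crossover frequency = 0.161 × 0.200 × 0.81 = 0.02608.
Expected number = 0.02608 × 2271 = 59.23 ≈ 59.

59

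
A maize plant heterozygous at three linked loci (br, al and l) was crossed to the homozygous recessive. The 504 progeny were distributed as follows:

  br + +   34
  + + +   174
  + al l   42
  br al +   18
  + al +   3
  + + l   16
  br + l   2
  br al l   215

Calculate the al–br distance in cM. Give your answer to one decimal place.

16.1 cM

The two most frequent reciprocal classes, br al l and + + +, are the parental types, so the F1 was br al l / + + +.
The two rarest classes, br + l and + al +, are the double crossovers. Comparing them with the parentals, only the al allele has switched, so al is the middle locus and the order is l – al – br.
Crossovers in the al–br interval produce the single-crossover classes + al l and br + + (42 + 34 = 76) plus the double crossovers (5).
RF(al–br) = (76 + 5) / 504 = 81/504 = 0.1607 → 16.1 cM.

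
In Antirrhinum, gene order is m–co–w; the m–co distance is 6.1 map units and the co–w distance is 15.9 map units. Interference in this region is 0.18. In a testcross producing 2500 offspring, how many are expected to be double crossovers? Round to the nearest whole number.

20

Map distances give recombination frequencies of 0.061 and 0.159 for the two intervals.
With interference 0.18 (so coincidence = 0.82), expected double-crossover frequency = 0.061 × 0.159 × 0.82 = 0.00795.
Expected number = 0.00795 × 2500 = 19.88 ≈ 20.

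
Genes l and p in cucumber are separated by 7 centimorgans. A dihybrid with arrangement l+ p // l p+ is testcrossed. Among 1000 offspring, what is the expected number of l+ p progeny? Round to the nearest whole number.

A map distance of 7 centimorgans corresponds to a recombination frequency of 0.070.
The F1 is l+ p / l p+, so l+ p is a parental gamete class with expected frequency (1 − r)/2 = 0.930/2 = 0.4650.
Expected number = 0.4650 × 1000 = 465.00 ≈ 465.

465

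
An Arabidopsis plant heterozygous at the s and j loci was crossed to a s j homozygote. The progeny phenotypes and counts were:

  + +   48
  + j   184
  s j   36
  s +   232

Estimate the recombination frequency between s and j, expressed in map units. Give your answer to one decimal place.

16.8 map units

The two most frequent classes, + j (184) and s + (232), are the parental types, so the F1 was + j / s +.
The recombinant classes are + + and s j: 48 + 36 = 84.
Recombination frequency = 84/500 = 0.1680 ≈ 16.8%, i.e. 16.8 map units.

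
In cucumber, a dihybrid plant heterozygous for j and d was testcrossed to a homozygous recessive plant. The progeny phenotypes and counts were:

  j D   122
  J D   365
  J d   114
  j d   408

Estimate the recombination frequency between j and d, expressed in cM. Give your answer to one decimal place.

23.4 cM

The two most frequent classes, J D (365) and j d (408), are the parental types, so the F1 was J D / j d.
The recombinant classes are J d and j D: 114 + 122 = 236.
Recombination frequency = 236/1009 = 0.2339 ≈ 23.4%, i.e. 23.4 cM.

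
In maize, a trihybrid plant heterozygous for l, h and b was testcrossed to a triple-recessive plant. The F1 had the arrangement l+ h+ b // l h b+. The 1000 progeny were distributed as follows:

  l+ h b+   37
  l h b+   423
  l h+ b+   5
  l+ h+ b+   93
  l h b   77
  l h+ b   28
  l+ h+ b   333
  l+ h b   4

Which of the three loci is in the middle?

The two rarest classes, l+ h b and l h+ b+, are the double crossovers. Comparing them with the parentals, only the h allele has switched, so h is the middle locus and the order is b – h – l.

h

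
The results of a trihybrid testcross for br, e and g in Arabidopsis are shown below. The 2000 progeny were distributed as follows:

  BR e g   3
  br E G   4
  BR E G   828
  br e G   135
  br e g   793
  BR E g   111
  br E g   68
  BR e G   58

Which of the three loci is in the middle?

The two most frequent reciprocal classes, BR E G and br e g, are the parental types, so the F1 was BR E G / br e g.
The two rarest classes, br E G and BR e g, are the double crossovers. Comparing them with the parentals, only the br allele has switched, so br is the middle locus and the order is e – br – g.

br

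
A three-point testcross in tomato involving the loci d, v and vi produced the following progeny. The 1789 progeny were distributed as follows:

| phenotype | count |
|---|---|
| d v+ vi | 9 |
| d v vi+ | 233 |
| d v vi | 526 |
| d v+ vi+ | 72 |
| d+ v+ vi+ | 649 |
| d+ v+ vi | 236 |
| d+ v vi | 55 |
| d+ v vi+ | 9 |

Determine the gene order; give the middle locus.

The two most frequent reciprocal classes, d+ v+ vi+ and d v vi, are the parental types, so the F1 was d+ v+ vi+ / d v vi.
The two rarest classes, d+ v vi+ and d v+ vi, are the double crossovers. Comparing them with the parentals, only the v allele has switched, so v is the middle locus and the order is d – v – vi.

v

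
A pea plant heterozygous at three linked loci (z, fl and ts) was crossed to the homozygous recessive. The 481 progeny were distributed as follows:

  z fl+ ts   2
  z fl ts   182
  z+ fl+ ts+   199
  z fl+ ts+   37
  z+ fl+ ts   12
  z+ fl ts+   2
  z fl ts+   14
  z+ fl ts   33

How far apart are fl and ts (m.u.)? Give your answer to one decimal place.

6.2 m.u.

The two most frequent reciprocal classes, z fl ts and z+ fl+ ts+, are the parental types, so the F1 was z fl ts / z+ fl+ ts+.
The two rarest classes, z fl+ ts and z+ fl ts+, are the double crossovers. Comparing them with the parentals, only the fl allele has switched, so fl is the middle locus and the order is ts – fl – z.
Crossovers in the ts–fl interval produce the single-crossover classes z fl ts+ and z+ fl+ ts (14 + 12 = 26) plus the double crossovers (4).
RF(ts–fl) = (26 + 4) / 481 = 30/481 = 0.0624 → 6.2 m.u.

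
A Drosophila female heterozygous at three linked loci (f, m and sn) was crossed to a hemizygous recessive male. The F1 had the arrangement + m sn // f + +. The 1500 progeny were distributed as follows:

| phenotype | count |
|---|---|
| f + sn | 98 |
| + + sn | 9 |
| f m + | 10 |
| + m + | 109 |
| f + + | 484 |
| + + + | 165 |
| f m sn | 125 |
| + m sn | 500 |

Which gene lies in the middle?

The two rarest classes, + + sn and f m +, are the double crossovers. Comparing them with the parentals, only the m allele has switched, so m is the middle locus and the order is sn – m – f.

m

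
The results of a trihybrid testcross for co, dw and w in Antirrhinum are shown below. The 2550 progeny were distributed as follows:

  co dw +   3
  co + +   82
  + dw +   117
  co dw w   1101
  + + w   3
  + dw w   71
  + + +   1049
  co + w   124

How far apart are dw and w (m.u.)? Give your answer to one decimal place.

The two most frequent reciprocal classes, + + + and co dw w, are the parental types, so the F1 was + + + / co dw w.
The two rarest classes, + + w and co dw +, are the double crossovers. Comparing them with the parentals, only the w allele has switched, so w is the middle locus and the order is dw – w – co.
Crossovers in the dw–w interval produce the single-crossover classes + dw + and co + w (117 + 124 = 241) plus the double crossovers (6).
RF(dw–w) = (241 + 6) / 2550 = 247/2550 = 0.0969 → 9.7 m.u.

9.7 m.u.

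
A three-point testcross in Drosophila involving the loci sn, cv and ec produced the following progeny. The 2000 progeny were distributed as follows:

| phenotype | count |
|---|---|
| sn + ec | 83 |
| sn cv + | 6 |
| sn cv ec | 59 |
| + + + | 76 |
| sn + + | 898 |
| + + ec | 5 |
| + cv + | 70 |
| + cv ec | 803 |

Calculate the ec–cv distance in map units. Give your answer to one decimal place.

The two most frequent reciprocal classes, sn + + and + cv ec, are the parental types, so the F1 was sn + + / + cv ec.
The two rarest classes, sn cv + and + + ec, are the double crossovers. Comparing them with the parentals, only the cv allele has switched, so cv is the middle locus and the order is sn – cv – ec.
Crossovers in the cv–ec interval produce the single-crossover classes sn + ec and + cv + (83 + 70 = 153) plus the double crossovers (11).
RF(cv–ec) = (153 + 11) / 2000 = 164/2000 = 0.0820 → 8.2 map units.

8.2 map units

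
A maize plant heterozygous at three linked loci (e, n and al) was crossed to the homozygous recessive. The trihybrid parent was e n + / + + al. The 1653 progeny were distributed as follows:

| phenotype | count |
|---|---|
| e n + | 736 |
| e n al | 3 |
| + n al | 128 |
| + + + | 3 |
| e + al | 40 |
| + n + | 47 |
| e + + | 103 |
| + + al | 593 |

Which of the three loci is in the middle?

The two rarest classes, e n al and + + +, are the double crossovers. Comparing them with the parentals, only the al allele has switched, so al is the middle locus and the order is e – al – n.

al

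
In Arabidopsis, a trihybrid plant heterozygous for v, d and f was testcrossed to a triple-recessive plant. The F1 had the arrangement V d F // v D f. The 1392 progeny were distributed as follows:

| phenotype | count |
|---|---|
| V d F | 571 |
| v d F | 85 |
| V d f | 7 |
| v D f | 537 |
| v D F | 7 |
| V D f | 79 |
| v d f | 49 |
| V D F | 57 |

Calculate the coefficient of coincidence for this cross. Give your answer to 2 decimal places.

0.91

The two rarest classes, V d f and v D F, are the double crossovers. Comparing them with the parentals, only the f allele has switched, so f is the middle locus and the order is v – f – d.
v–f: (164 + 14)/1392 = 0.1279; f–d: (106 + 14)/1392 = 0.0862.
Expected DCO frequency = 0.1279 × 0.0862 ≈ 0.01102; observed = 14/1392 ≈ 0.01006.
Coefficient of coincidence = 0.01006/0.01102 ≈ 0.91.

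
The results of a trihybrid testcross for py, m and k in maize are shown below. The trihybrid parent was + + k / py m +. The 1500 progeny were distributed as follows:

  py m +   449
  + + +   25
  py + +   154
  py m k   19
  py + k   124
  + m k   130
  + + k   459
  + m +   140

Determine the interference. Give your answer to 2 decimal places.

0.35

The two rarest classes, + + + and py m k, are the double crossovers. Comparing them with the parentals, only the k allele has switched, so k is the middle locus and the order is py – k – m.
py–k: (264 + 44)/1500 = 0.2053; k–m: (284 + 44)/1500 = 0.2187.
Expected DCO frequency = 0.2053 × 0.2187 ≈ 0.04490; observed = 44/1500 ≈ 0.02933.
Coefficient of coincidence = 0.02933/0.04490 ≈ 0.65; interference = 1 − 0.65 = 0.35.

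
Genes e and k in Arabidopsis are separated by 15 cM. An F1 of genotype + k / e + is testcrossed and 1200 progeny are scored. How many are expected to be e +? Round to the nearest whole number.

A map distance of 15 cM corresponds to a recombination frequency of 0.150.
The F1 is + k / e +, so e + is a parental gamete class with expected frequency (1 − r)/2 = 0.850/2 = 0.4250.
Expected number = 0.4250 × 1200 = 510.00 ≈ 510.

510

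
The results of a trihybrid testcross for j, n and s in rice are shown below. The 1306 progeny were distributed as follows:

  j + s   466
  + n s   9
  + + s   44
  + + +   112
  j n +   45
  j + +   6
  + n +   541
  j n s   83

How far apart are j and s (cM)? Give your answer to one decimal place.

8.0 cM

The two most frequent reciprocal classes, + n + and j + s, are the parental types, so the F1 was + n + / j + s.
The two rarest classes, + n s and j + +, are the double crossovers. Comparing them with the parentals, only the s allele has switched, so s is the middle locus and the order is j – s – n.
Crossovers in the j–s interval produce the single-crossover classes j n + and + + s (45 + 44 = 89) plus the double crossovers (15).
RF(j–s) = (89 + 15) / 1306 = 104/1306 = 0.0796 → 8.0 cM.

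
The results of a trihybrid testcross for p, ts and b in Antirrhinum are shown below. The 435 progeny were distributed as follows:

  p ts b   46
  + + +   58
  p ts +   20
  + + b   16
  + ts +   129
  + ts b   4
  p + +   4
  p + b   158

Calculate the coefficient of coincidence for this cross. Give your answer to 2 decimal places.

The two most frequent reciprocal classes, + ts + and p + b, are the parental types, so the F1 was + ts + / p + b.
The two rarest classes, + ts b and p + +, are the double crossovers. Comparing them with the parentals, only the b allele has switched, so b is the middle locus and the order is ts – b – p.
ts–b: (104 + 8)/435 = 0.2575; b–p: (36 + 8)/435 = 0.1011.
Expected DCO frequency = 0.2575 × 0.1011 ≈ 0.02603; observed = 8/435 ≈ 0.01839.
Coefficient of coincidence = 0.01839/0.02603 ≈ 0.71.

0.71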